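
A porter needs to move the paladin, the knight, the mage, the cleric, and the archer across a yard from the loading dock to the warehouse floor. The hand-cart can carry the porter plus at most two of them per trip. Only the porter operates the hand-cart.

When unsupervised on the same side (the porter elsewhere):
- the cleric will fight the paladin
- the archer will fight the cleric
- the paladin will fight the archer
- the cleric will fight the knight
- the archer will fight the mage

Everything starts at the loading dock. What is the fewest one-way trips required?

Counting alone: the porter can take at most 2 across per trip to the warehouse floor, so moving all 5 needs at least 3 loaded trips out, with a return between consecutive ones — at least 5 crossings.
The safety rule pushes this higher. Following every safe sequence of crossings, the most of the 5 that can be at the warehouse floor as the hand-cart arrives there on crossing 5 is 4 — never all 5.
So no plan with fewer than 7 crossings exists, and this one achieves 7:
1. Porter goes to the warehouse floor with the archer and the cleric.
2. Porter goes back to the loading dock with the cleric.
3. Porter goes to the warehouse floor with the knight and the paladin.
4. Porter goes back to the loading dock with the paladin.
5. Porter goes to the warehouse floor with the mage and the paladin.
6. Porter goes back to the loading dock with the archer.
7. Porter goes to the warehouse floor with the archer and the cleric.

7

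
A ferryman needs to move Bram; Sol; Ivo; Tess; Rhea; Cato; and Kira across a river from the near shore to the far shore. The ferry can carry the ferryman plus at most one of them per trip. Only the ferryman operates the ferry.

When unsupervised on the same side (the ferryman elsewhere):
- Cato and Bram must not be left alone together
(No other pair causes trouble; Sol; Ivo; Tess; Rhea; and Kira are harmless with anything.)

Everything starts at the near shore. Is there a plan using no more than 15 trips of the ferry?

Yes

Yes — this plan uses 13 crossings (≤ 15):
1. Ferryman goes to the far shore with Bram.
2. Ferryman goes back to the near shore alone.
3. Ferryman goes to the far shore with Sol.
4. Ferryman goes back to the near shore alone.
5. Ferryman goes to the far shore with Ivo.
6. Ferryman goes back to the near shore alone.
7. Ferryman goes to the far shore with Tess.
8. Ferryman goes back to the near shore alone.
9. Ferryman goes to the far shore with Rhea.
10. Ferryman goes back to the near shore alone.
11. Ferryman goes to the far shore with Kira.
12. Ferryman goes back to the near shore alone.
13. Ferryman goes to the far shore with Cato.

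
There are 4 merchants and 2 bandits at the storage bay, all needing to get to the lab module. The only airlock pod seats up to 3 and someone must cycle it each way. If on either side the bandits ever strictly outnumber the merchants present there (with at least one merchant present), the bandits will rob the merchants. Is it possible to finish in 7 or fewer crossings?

Yes — this plan uses 5 crossings (≤ 7):
1. 2 bandits → the lab module.  (the storage bay: 4M 0B; the lab module: 0M 2B)
2. 1 bandit ← the storage bay.  (the storage bay: 4M 1B; the lab module: 0M 1B)
3. 2 merchants and 1 bandit → the lab module.  (the storage bay: 2M 0B; the lab module: 2M 2B)
4. 1 bandit ← the storage bay.  (the storage bay: 2M 1B; the lab module: 2M 1B)
5. 2 merchants and 1 bandit → the lab module.  (the storage bay: 0M 0B; the lab module: 4M 2B)

Yes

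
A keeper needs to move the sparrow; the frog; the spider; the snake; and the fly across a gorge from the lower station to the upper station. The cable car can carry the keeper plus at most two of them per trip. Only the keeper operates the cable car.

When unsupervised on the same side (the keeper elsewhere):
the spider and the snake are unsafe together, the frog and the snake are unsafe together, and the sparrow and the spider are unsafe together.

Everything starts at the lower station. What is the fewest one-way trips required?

Counting alone: the keeper can take at most 2 across per trip to the upper station, so moving all 5 needs at least 3 loaded trips out, with a return between consecutive ones — at least 5 crossings.
The plan below uses exactly 5 crossings, so it is optimal:
1. Keeper goes to the upper station with the snake and the sparrow.
2. Keeper goes back to the lower station alone.
3. Keeper goes to the upper station with the fly.
4. Keeper goes back to the lower station alone.
5. Keeper goes to the upper station with the frog and the spider.

5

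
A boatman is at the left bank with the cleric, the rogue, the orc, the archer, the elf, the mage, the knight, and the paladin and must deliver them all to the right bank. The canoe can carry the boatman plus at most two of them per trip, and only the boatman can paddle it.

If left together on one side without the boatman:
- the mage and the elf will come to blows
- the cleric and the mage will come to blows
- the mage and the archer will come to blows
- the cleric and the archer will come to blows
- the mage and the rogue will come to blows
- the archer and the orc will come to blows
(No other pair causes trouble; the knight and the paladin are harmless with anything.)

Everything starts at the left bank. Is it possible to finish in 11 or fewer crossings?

Counting alone: the boatman can take at most 2 across per trip to the right bank, so moving all 8 needs at least 4 loaded trips out, with a return between consecutive ones — at least 7 crossings.
The safety rule pushes this higher. Following every safe sequence of crossings, the most of the 8 that can be at the right bank as the canoe arrives there on crossings 7, 9, 11 is 5, 6, 7 respectively — never all 8.
So the move cannot be finished within 11 crossings. (The shortest complete plan takes 13:)
1. Boatman goes to the right bank with the archer and the mage.  [the left bank: the cleric, the elf, the knight, the orc, the paladin, the rogue | the right bank: the archer, the mage]
2. Boatman goes back to the left bank with the archer.  [the left bank: the archer, the cleric, the elf, the knight, the orc, the paladin, the rogue | the right bank: the mage]
3. Boatman goes to the right bank with the cleric and the orc.  [the left bank: the archer, the elf, the knight, the paladin, the rogue | the right bank: the cleric, the mage, the orc]
4. Boatman goes back to the left bank with the cleric.  [the left bank: the archer, the cleric, the elf, the knight, the paladin, the rogue | the right bank: the mage, the orc]
5. Boatman goes to the right bank with the cleric and the rogue.  [the left bank: the archer, the elf, the knight, the paladin | the right bank: the cleric, the mage, the orc, the rogue]
6. Boatman goes back to the left bank with the mage.  [the left bank: the archer, the elf, the knight, the mage, the paladin | the right bank: the cleric, the orc, the rogue]
7. Boatman goes to the right bank with the archer and the elf.  [the left bank: the knight, the mage, the paladin | the right bank: the archer, the cleric, the elf, the orc, the rogue]
8. Boatman goes back to the left bank with the archer.  [the left bank: the archer, the knight, the mage, the paladin | the right bank: the cleric, the elf, the orc, the rogue]
9. Boatman goes to the right bank with the archer and the knight.  [the left bank: the mage, the paladin | the right bank: the archer, the cleric, the elf, the knight, the orc, the rogue]
10. Boatman goes back to the left bank with the archer.  [the left bank: the archer, the mage, the paladin | the right bank: the cleric, the elf, the knight, the orc, the rogue]
11. Boatman goes to the right bank with the archer and the paladin.  [the left bank: the mage | the right bank: the archer, the cleric, the elf, the knight, the orc, the paladin, the rogue]
12. Boatman goes back to the left bank with the archer.  [the left bank: the archer, the mage | the right bank: the cleric, the elf, the knight, the orc, the paladin, the rogue]
13. Boatman goes to the right bank with the archer and the mage.  [the left bank: — | the right bank: the archer, the cleric, the elf, the knight, the mage, the orc, the paladin, the rogue]

No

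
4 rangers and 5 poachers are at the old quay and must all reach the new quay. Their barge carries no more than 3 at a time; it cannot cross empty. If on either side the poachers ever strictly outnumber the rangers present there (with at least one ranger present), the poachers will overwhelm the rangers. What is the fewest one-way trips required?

The poachers already outnumber the rangers at the old quay before anyone moves, so the starting position itself is disallowed.

impossible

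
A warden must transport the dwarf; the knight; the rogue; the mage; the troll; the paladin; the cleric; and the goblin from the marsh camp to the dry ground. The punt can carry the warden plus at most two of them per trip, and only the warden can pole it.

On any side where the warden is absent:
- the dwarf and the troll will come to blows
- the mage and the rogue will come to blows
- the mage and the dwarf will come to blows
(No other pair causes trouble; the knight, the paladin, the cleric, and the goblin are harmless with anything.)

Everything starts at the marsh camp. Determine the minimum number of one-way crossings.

Counting alone: the warden can take at most 2 across per trip to the dry ground, so moving all 8 needs at least 4 loaded trips out, with a return between consecutive ones — at least 7 crossings.
The plan below uses exactly 7 crossings, so it is optimal:
1. Warden goes to the dry ground with the dwarf and the rogue.
2. Warden goes back to the marsh camp alone.
3. Warden goes to the dry ground with the knight and the paladin.
4. Warden goes back to the marsh camp alone.
5. Warden goes to the dry ground with the cleric and the goblin.
6. Warden goes back to the marsh camp alone.
7. Warden goes to the dry ground with the mage and the troll.

7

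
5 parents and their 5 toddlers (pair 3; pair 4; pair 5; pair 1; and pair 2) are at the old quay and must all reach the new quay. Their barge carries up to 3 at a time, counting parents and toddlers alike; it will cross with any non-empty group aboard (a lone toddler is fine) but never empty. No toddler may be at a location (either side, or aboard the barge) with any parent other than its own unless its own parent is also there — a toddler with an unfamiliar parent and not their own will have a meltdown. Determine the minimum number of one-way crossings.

11

Counting alone: each trip to the new quay takes at most 3 across and each return brings at least 1 back, so after t trips out (and t−1 returns) at most 3t − (t−1) of the 10 are across; that first reaches 10 at t = 5, so at least 9 crossings are needed.
The safety rule pushes this higher. Following every safe sequence of crossings, the most of the 10 that can be at the new quay as the barge arrives there on crossing 9 is 9 — never all 10.
So no plan with fewer than 11 crossings exists, and this one achieves 11:
1. parent 3 and toddler 3 cross → the new quay.
2. parent 3 crosses ← the old quay.
3. toddler 1, toddler 4, and toddler 5 cross → the new quay.
4. toddler 3 crosses ← the old quay.
5. parent 1, parent 4, and parent 5 cross → the new quay.
6. parent 4 and toddler 4 cross ← the old quay.
7. parent 2, parent 3, and parent 4 cross → the new quay.
8. toddler 5 crosses ← the old quay.
9. toddler 3 and toddler 4 cross → the new quay.
10. toddler 3 crosses ← the old quay.
11. toddler 2, toddler 3, and toddler 5 cross → the new quay.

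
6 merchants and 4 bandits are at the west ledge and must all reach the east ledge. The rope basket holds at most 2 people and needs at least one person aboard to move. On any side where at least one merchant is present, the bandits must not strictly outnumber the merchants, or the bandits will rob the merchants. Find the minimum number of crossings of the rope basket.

17

Counting alone: each trip to the east ledge takes at most 2 across and each return brings at least 1 back, so after t trips out (and t−1 returns) at most 2t − (t−1) of the 10 are across; that first reaches 10 at t = 9, so at least 17 crossings are needed.
The plan below uses exactly 17 crossings, so it is optimal:
1. 2 bandits → the east ledge.  (the west ledge: 6M 2B; the east ledge: 0M 2B)
2. 1 bandit ← the west ledge.  (the west ledge: 6M 3B; the east ledge: 0M 1B)
3. 2 bandits → the east ledge.  (the west ledge: 6M 1B; the east ledge: 0M 3B)
4. 1 bandit ← the west ledge.  (the west ledge: 6M 2B; the east ledge: 0M 2B)
5. 2 merchants → the east ledge.  (the west ledge: 4M 2B; the east ledge: 2M 2B)
6. 1 bandit ← the west ledge.  (the west ledge: 4M 3B; the east ledge: 2M 1B)
7. 1 merchant and 1 bandit → the east ledge.  (the west ledge: 3M 2B; the east ledge: 3M 2B)
8. 1 bandit ← the west ledge.  (the west ledge: 3M 3B; the east ledge: 3M 1B)
9. 2 bandits → the east ledge.  (the west ledge: 3M 1B; the east ledge: 3M 3B)
10. 1 bandit ← the west ledge.  (the west ledge: 3M 2B; the east ledge: 3M 2B)
11. 1 merchant and 1 bandit → the east ledge.  (the west ledge: 2M 1B; the east ledge: 4M 3B)
12. 1 bandit ← the west ledge.  (the west ledge: 2M 2B; the east ledge: 4M 2B)
13. 2 bandits → the east ledge.  (the west ledge: 2M 0B; the east ledge: 4M 4B)
14. 1 bandit ← the west ledge.  (the west ledge: 2M 1B; the east ledge: 4M 3B)
15. 1 merchant and 1 bandit → the east ledge.  (the west ledge: 1M 0B; the east ledge: 5M 4B)
16. 1 bandit ← the west ledge.  (the west ledge: 1M 1B; the east ledge: 5M 3B)
17. 1 merchant and 1 bandit → the east ledge.  (the west ledge: 0M 0B; the east ledge: 6M 4B)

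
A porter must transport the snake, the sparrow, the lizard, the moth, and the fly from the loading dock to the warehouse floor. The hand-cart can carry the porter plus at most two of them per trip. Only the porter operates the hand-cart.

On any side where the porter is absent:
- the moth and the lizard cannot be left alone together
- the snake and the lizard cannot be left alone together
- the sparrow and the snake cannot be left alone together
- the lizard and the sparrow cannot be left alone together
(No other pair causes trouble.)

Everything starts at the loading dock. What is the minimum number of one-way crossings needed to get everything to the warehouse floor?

Counting alone: the porter can take at most 2 across per trip to the warehouse floor, so moving all 5 needs at least 3 loaded trips out, with a return between consecutive ones — at least 5 crossings.
The safety rule pushes this higher. Following every safe sequence of crossings, the most of the 5 that can be at the warehouse floor as the hand-cart arrives there on crossing 5 is 4 — never all 5.
So no plan with fewer than 7 crossings exists, and this one achieves 7:
1. Porter goes to the warehouse floor with the lizard and the snake.  [the loading dock: the fly, the moth, the sparrow | the warehouse floor: the lizard, the snake]
2. Porter goes back to the loading dock with the snake.  [the loading dock: the fly, the moth, the snake, the sparrow | the warehouse floor: the lizard]
3. Porter goes to the warehouse floor with the moth and the snake.  [the loading dock: the fly, the sparrow | the warehouse floor: the lizard, the moth, the snake]
4. Porter goes back to the loading dock with the lizard.  [the loading dock: the fly, the lizard, the sparrow | the warehouse floor: the moth, the snake]
5. Porter goes to the warehouse floor with the fly and the sparrow.  [the loading dock: the lizard | the warehouse floor: the fly, the moth, the snake, the sparrow]
6. Porter goes back to the loading dock with the snake.  [the loading dock: the lizard, the snake | the warehouse floor: the fly, the moth, the sparrow]
7. Porter goes to the warehouse floor with the lizard and the snake.  [the loading dock: — | the warehouse floor: the fly, the lizard, the moth, the snake, the sparrow]

7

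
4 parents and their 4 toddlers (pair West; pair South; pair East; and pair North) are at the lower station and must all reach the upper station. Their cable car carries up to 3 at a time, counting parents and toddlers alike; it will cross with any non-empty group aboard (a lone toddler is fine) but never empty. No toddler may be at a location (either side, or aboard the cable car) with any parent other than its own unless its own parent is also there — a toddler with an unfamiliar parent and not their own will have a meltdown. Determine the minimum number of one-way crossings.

Counting alone: each trip to the upper station takes at most 3 across and each return brings at least 1 back, so after t trips out (and t−1 returns) at most 3t − (t−1) of the 8 are across; that first reaches 8 at t = 4, so at least 7 crossings are needed.
The safety rule pushes this higher. Following every safe sequence of crossings, the most of the 8 that can be at the upper station as the cable car arrives there on crossing 7 is 7 — never all 8.
So no plan with fewer than 9 crossings exists, and this one achieves 9:
1. parent West and toddler West cross → the upper station.
2. parent West crosses ← the lower station.
3. parent South, parent West, and toddler South cross → the upper station.
4. parent West and toddler West cross ← the lower station.
5. parent East, parent North, and parent West cross → the upper station.
6. toddler South crosses ← the lower station.
7. toddler South and toddler West cross → the upper station.
8. toddler West crosses ← the lower station.
9. toddler East, toddler North, and toddler West cross → the upper station.

9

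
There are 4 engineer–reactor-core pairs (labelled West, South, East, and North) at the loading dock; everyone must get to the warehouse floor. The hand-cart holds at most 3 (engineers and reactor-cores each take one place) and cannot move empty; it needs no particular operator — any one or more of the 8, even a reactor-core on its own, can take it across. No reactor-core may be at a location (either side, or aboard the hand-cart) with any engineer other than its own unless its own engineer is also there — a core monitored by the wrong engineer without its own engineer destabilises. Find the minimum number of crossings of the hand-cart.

9

Counting alone: each trip to the warehouse floor takes at most 3 across and each return brings at least 1 back, so after t trips out (and t−1 returns) at most 3t − (t−1) of the 8 are across; that first reaches 8 at t = 4, so at least 7 crossings are needed.
The safety rule pushes this higher. Following every safe sequence of crossings, the most of the 8 that can be at the warehouse floor as the hand-cart arrives there on crossing 7 is 7 — never all 8.
So no plan with fewer than 9 crossings exists, and this one achieves 9:
1. engineer West and reactor-core West cross → the warehouse floor.
2. engineer West crosses ← the loading dock.
3. engineer South, engineer West, and reactor-core South cross → the warehouse floor.
4. engineer West and reactor-core West cross ← the loading dock.
5. engineer East, engineer North, and engineer West cross → the warehouse floor.
6. reactor-core South crosses ← the loading dock.
7. reactor-core South and reactor-core West cross → the warehouse floor.
8. reactor-core West crosses ← the loading dock.
9. reactor-core East, reactor-core North, and reactor-core West cross → the warehouse floor.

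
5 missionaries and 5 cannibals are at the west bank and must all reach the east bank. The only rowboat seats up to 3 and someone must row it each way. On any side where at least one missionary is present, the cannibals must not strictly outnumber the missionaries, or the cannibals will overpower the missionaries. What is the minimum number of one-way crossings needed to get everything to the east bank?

Counting alone: each trip to the east bank takes at most 3 across and each return brings at least 1 back, so after t trips out (and t−1 returns) at most 3t − (t−1) of the 10 are across; that first reaches 10 at t = 5, so at least 9 crossings are needed.
The safety rule pushes this higher. Following every safe sequence of crossings, the most of the 10 that can be at the east bank as the rowboat arrives there on crossing 9 is 9 — never all 10.
So no plan with fewer than 11 crossings exists, and this one achieves 11:
1. 2 cannibals → the east bank.  (the west bank: 5M 3C; the east bank: 0M 2C)
2. 1 cannibal ← the west bank.  (the west bank: 5M 4C; the east bank: 0M 1C)
3. 3 cannibals → the east bank.  (the west bank: 5M 1C; the east bank: 0M 4C)
4. 1 cannibal ← the west bank.  (the west bank: 5M 2C; the east bank: 0M 3C)
5. 3 missionaries → the east bank.  (the west bank: 2M 2C; the east bank: 3M 3C)
6. 1 missionary and 1 cannibal ← the west bank.  (the west bank: 3M 3C; the east bank: 2M 2C)
7. 3 missionaries → the east bank.  (the west bank: 0M 3C; the east bank: 5M 2C)
8. 1 cannibal ← the west bank.  (the west bank: 0M 4C; the east bank: 5M 1C)
9. 2 cannibals → the east bank.  (the west bank: 0M 2C; the east bank: 5M 3C)
10. 1 cannibal ← the west bank.  (the west bank: 0M 3C; the east bank: 5M 2C)
11. 3 cannibals → the east bank.  (the west bank: 0M 0C; the east bank: 5M 5C)

11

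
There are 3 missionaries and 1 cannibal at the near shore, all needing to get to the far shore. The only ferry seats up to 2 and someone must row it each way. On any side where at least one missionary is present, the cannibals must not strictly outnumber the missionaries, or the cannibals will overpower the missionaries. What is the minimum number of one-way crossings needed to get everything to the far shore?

5

Counting alone: each trip to the far shore takes at most 2 across and each return brings at least 1 back, so after t trips out (and t−1 returns) at most 2t − (t−1) of the 4 are across; that first reaches 4 at t = 3, so at least 5 crossings are needed.
The plan below uses exactly 5 crossings, so it is optimal:
1. 1 missionary and 1 cannibal → the far shore.  (the near shore: 2M 0C; the far shore: 1M 1C)
2. 1 cannibal ← the near shore.  (the near shore: 2M 1C; the far shore: 1M 0C)
3. 1 missionary and 1 cannibal → the far shore.  (the near shore: 1M 0C; the far shore: 2M 1C)
4. 1 cannibal ← the near shore.  (the near shore: 1M 1C; the far shore: 2M 0C)
5. 1 missionary and 1 cannibal → the far shore.  (the near shore: 0M 0C; the far shore: 3M 1C)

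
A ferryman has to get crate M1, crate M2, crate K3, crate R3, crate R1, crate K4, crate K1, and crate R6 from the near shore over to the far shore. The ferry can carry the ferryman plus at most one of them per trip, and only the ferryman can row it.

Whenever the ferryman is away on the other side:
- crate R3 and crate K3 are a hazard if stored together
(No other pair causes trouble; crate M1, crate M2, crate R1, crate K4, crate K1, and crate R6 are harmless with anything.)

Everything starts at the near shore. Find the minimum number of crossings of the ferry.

15

Counting alone: the ferryman can take at most 1 across per trip to the far shore, so moving all 8 needs at least 8 loaded trips out, with a return between consecutive ones — at least 15 crossings.
The plan below uses exactly 15 crossings, so it is optimal:
1. Ferryman goes to the far shore with crate K3.
2. Ferryman goes back to the near shore alone.
3. Ferryman goes to the far shore with crate M1.
4. Ferryman goes back to the near shore alone.
5. Ferryman goes to the far shore with crate M2.
6. Ferryman goes back to the near shore alone.
7. Ferryman goes to the far shore with crate R1.
8. Ferryman goes back to the near shore alone.
9. Ferryman goes to the far shore with crate K4.
10. Ferryman goes back to the near shore alone.
11. Ferryman goes to the far shore with crate K1.
12. Ferryman goes back to the near shore alone.
13. Ferryman goes to the far shore with crate R6.
14. Ferryman goes back to the near shore alone.
15. Ferryman goes to the far shore with crate R3.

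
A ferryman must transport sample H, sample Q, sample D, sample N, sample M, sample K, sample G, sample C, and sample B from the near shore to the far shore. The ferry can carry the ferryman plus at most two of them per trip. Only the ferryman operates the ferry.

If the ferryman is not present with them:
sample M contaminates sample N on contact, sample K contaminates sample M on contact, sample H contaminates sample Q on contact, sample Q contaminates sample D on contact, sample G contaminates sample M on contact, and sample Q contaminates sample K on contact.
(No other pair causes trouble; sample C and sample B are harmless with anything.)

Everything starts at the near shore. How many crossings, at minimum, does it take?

Counting alone: the ferryman can take at most 2 across per trip to the far shore, so moving all 9 needs at least 5 loaded trips out, with a return between consecutive ones — at least 9 crossings.
The safety rule pushes this higher. Following every safe sequence of crossings, the most of the 9 that can be at the far shore as the ferry arrives there on crossing 9 is 8 — never all 9.
So no plan with fewer than 11 crossings exists, and this one achieves 11:
1. Ferryman goes to the far shore with sample M and sample Q.
2. Ferryman goes back to the near shore alone.
3. Ferryman goes to the far shore with sample H.
4. Ferryman goes back to the near shore with sample Q.
5. Ferryman goes to the far shore with sample D and sample K.
6. Ferryman goes back to the near shore with sample M.
7. Ferryman goes to the far shore with sample G and sample N.
8. Ferryman goes back to the near shore alone.
9. Ferryman goes to the far shore with sample B and sample C.
10. Ferryman goes back to the near shore alone.
11. Ferryman goes to the far shore with sample M and sample Q.

11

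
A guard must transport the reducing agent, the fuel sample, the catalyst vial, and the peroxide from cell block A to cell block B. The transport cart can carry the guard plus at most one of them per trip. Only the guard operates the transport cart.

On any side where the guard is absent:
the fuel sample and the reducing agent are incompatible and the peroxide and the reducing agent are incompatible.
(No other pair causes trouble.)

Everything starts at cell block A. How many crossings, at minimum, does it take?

Counting alone: the guard can take at most 1 across per trip to cell block B, so moving all 4 needs at least 4 loaded trips out, with a return between consecutive ones — at least 7 crossings.
The safety rule pushes this higher. Following every safe sequence of crossings, the most of the 4 that can be at cell block B as the transport cart arrives there on crossing 7 is 3 — never all 4.
So no plan with fewer than 9 crossings exists, and this one achieves 9:
1. Guard goes to cell block B with the reducing agent.  [cell block A: the catalyst vial, the fuel sample, the peroxide | cell block B: the reducing agent]
2. Guard goes back to cell block A alone.  [cell block A: the catalyst vial, the fuel sample, the peroxide | cell block B: the reducing agent]
3. Guard goes to cell block B with the fuel sample.  [cell block A: the catalyst vial, the peroxide | cell block B: the fuel sample, the reducing agent]
4. Guard goes back to cell block A with the reducing agent.  [cell block A: the catalyst vial, the peroxide, the reducing agent | cell block B: the fuel sample]
5. Guard goes to cell block B with the peroxide.  [cell block A: the catalyst vial, the reducing agent | cell block B: the fuel sample, the peroxide]
6. Guard goes back to cell block A alone.  [cell block A: the catalyst vial, the reducing agent | cell block B: the fuel sample, the peroxide]
7. Guard goes to cell block B with the catalyst vial.  [cell block A: the reducing agent | cell block B: the catalyst vial, the fuel sample, the peroxide]
8. Guard goes back to cell block A alone.  [cell block A: the reducing agent | cell block B: the catalyst vial, the fuel sample, the peroxide]
9. Guard goes to cell block B with the reducing agent.  [cell block A: — | cell block B: the catalyst vial, the fuel sample, the peroxide, the reducing agent]

9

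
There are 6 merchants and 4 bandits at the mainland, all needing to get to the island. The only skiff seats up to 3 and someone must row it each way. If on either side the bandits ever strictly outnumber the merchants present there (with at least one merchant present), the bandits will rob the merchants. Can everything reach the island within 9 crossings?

Yes — this plan uses 9 crossings (≤ 9):
1. 2 bandits → the island.  (the mainland: 6M 2B; the island: 0M 2B)
2. 1 bandit ← the mainland.  (the mainland: 6M 3B; the island: 0M 1B)
3. 3 bandits → the island.  (the mainland: 6M 0B; the island: 0M 4B)
4. 1 bandit ← the mainland.  (the mainland: 6M 1B; the island: 0M 3B)
5. 3 merchants → the island.  (the mainland: 3M 1B; the island: 3M 3B)
6. 1 bandit ← the mainland.  (the mainland: 3M 2B; the island: 3M 2B)
7. 1 merchant and 2 bandits → the island.  (the mainland: 2M 0B; the island: 4M 4B)
8. 1 bandit ← the mainland.  (the mainland: 2M 1B; the island: 4M 3B)
9. 2 merchants and 1 bandit → the island.  (the mainland: 0M 0B; the island: 6M 4B)

Yes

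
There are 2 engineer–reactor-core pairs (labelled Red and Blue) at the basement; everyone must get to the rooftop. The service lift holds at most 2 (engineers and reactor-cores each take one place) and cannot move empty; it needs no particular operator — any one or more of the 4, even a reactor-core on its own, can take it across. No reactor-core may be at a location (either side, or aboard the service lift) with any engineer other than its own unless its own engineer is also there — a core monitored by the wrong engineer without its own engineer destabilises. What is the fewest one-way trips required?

5

Counting alone: each trip to the rooftop takes at most 2 across and each return brings at least 1 back, so after t trips out (and t−1 returns) at most 2t − (t−1) of the 4 are across; that first reaches 4 at t = 3, so at least 5 crossings are needed.
The plan below uses exactly 5 crossings, so it is optimal:
1. engineer Red and reactor-core Red cross → the rooftop.
2. engineer Red crosses ← the basement.
3. engineer Blue and engineer Red cross → the rooftop.
4. engineer Blue crosses ← the basement.
5. engineer Blue and reactor-core Blue cross → the rooftop.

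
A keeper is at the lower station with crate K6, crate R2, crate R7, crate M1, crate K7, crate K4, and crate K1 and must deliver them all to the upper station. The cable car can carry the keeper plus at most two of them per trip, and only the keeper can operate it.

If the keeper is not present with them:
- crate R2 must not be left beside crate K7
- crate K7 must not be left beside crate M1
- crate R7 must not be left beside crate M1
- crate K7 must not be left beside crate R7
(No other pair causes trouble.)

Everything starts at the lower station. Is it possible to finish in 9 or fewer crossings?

Counting alone: the keeper can take at most 2 across per trip to the upper station, so moving all 7 needs at least 4 loaded trips out, with a return between consecutive ones — at least 7 crossings.
The safety rule pushes this higher. Following every safe sequence of crossings, the most of the 7 that can be at the upper station as the cable car arrives there on crossings 7, 9 is 5, 6 respectively — never all 7.
So the move cannot be finished within 9 crossings. (The shortest complete plan takes 11:)
1. Keeper goes to the upper station with crate K7 and crate R7.
2. Keeper goes back to the lower station with crate R7.
3. Keeper goes to the upper station with crate K6 and crate R7.
4. Keeper goes back to the lower station with crate R7.
5. Keeper goes to the upper station with crate R2 and crate R7.
6. Keeper goes back to the lower station with crate K7.
7. Keeper goes to the upper station with crate K4 and crate M1.
8. Keeper goes back to the lower station with crate R7.
9. Keeper goes to the upper station with crate K1 and crate R7.
10. Keeper goes back to the lower station with crate R7.
11. Keeper goes to the upper station with crate K7 and crate R7.

No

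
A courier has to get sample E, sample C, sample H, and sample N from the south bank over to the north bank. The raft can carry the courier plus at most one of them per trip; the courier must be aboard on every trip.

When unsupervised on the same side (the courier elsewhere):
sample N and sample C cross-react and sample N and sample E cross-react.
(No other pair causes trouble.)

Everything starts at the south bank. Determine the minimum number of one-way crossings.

9

Counting alone: the courier can take at most 1 across per trip to the north bank, so moving all 4 needs at least 4 loaded trips out, with a return between consecutive ones — at least 7 crossings.
The safety rule pushes this higher. Following every safe sequence of crossings, the most of the 4 that can be at the north bank as the raft arrives there on crossing 7 is 3 — never all 4.
So no plan with fewer than 9 crossings exists, and this one achieves 9:
1. Courier goes to the north bank with sample N.  [the south bank: sample C, sample E, sample H | the north bank: sample N]
2. Courier goes back to the south bank alone.  [the south bank: sample C, sample E, sample H | the north bank: sample N]
3. Courier goes to the north bank with sample E.  [the south bank: sample C, sample H | the north bank: sample E, sample N]
4. Courier goes back to the south bank with sample N.  [the south bank: sample C, sample H, sample N | the north bank: sample E]
5. Courier goes to the north bank with sample C.  [the south bank: sample H, sample N | the north bank: sample C, sample E]
6. Courier goes back to the south bank alone.  [the south bank: sample H, sample N | the north bank: sample C, sample E]
7. Courier goes to the north bank with sample H.  [the south bank: sample N | the north bank: sample C, sample E, sample H]
8. Courier goes back to the south bank alone.  [the south bank: sample N | the north bank: sample C, sample E, sample H]
9. Courier goes to the north bank with sample N.  [the south bank: — | the north bank: sample C, sample E, sample H, sample N]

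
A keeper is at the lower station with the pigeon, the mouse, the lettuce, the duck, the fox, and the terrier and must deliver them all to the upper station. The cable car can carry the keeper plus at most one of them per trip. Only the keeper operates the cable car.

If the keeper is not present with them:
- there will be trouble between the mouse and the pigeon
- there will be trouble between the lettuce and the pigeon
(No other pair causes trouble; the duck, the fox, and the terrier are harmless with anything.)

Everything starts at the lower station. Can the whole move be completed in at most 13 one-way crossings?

Yes — this plan uses 13 crossings (≤ 13):
1. Keeper goes to the upper station with the pigeon.  [the lower station: the duck, the fox, the lettuce, the mouse, the terrier | the upper station: the pigeon]
2. Keeper goes back to the lower station alone.  [the lower station: the duck, the fox, the lettuce, the mouse, the terrier | the upper station: the pigeon]
3. Keeper goes to the upper station with the mouse.  [the lower station: the duck, the fox, the lettuce, the terrier | the upper station: the mouse, the pigeon]
4. Keeper goes back to the lower station with the pigeon.  [the lower station: the duck, the fox, the lettuce, the pigeon, the terrier | the upper station: the mouse]
5. Keeper goes to the upper station with the lettuce.  [the lower station: the duck, the fox, the pigeon, the terrier | the upper station: the lettuce, the mouse]
6. Keeper goes back to the lower station alone.  [the lower station: the duck, the fox, the pigeon, the terrier | the upper station: the lettuce, the mouse]
7. Keeper goes to the upper station with the duck.  [the lower station: the fox, the pigeon, the terrier | the upper station: the duck, the lettuce, the mouse]
8. Keeper goes back to the lower station alone.  [the lower station: the fox, the pigeon, the terrier | the upper station: the duck, the lettuce, the mouse]
9. Keeper goes to the upper station with the fox.  [the lower station: the pigeon, the terrier | the upper station: the duck, the fox, the lettuce, the mouse]
10. Keeper goes back to the lower station alone.  [the lower station: the pigeon, the terrier | the upper station: the duck, the fox, the lettuce, the mouse]
11. Keeper goes to the upper station with the terrier.  [the lower station: the pigeon | the upper station: the duck, the fox, the lettuce, the mouse, the terrier]
12. Keeper goes back to the lower station alone.  [the lower station: the pigeon | the upper station: the duck, the fox, the lettuce, the mouse, the terrier]
13. Keeper goes to the upper station with the pigeon.  [the lower station: — | the upper station: the duck, the fox, the lettuce, the mouse, the pigeon, the terrier]

Yes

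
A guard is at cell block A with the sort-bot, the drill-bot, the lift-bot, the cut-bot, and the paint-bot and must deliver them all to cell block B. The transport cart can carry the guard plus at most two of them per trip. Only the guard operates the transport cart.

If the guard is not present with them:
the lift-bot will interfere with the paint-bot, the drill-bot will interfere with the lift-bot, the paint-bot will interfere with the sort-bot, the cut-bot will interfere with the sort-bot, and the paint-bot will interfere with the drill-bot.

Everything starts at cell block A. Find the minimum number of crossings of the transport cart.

impossible

Whatever the first load, the items left behind include a forbidden pair without the guard. No opening move is safe, so no plan exists.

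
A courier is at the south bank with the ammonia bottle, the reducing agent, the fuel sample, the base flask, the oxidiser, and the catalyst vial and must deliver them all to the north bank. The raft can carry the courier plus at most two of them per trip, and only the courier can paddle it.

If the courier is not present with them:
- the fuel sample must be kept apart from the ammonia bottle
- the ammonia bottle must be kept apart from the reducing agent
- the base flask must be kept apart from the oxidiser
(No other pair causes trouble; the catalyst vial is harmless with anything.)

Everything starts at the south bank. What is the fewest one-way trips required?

7

Counting alone: the courier can take at most 2 across per trip to the north bank, so moving all 6 needs at least 3 loaded trips out, with a return between consecutive ones — at least 5 crossings.
The safety rule pushes this higher. Following every safe sequence of crossings, the most of the 6 that can be at the north bank as the raft arrives there on crossing 5 is 5 — never all 6.
So no plan with fewer than 7 crossings exists, and this one achieves 7:
1. Courier goes to the north bank with the ammonia bottle and the base flask.  [the south bank: the catalyst vial, the fuel sample, the oxidiser, the reducing agent | the north bank: the ammonia bottle, the base flask]
2. Courier goes back to the south bank alone.  [the south bank: the catalyst vial, the fuel sample, the oxidiser, the reducing agent | the north bank: the ammonia bottle, the base flask]
3. Courier goes to the north bank with the reducing agent.  [the south bank: the catalyst vial, the fuel sample, the oxidiser | the north bank: the ammonia bottle, the base flask, the reducing agent]
4. Courier goes back to the south bank with the ammonia bottle.  [the south bank: the ammonia bottle, the catalyst vial, the fuel sample, the oxidiser | the north bank: the base flask, the reducing agent]
5. Courier goes to the north bank with the catalyst vial and the fuel sample.  [the south bank: the ammonia bottle, the oxidiser | the north bank: the base flask, the catalyst vial, the fuel sample, the reducing agent]
6. Courier goes back to the south bank alone.  [the south bank: the ammonia bottle, the oxidiser | the north bank: the base flask, the catalyst vial, the fuel sample, the reducing agent]
7. Courier goes to the north bank with the ammonia bottle and the oxidiser.  [the south bank: — | the north bank: the ammonia bottle, the base flask, the catalyst vial, the fuel sample, the oxidiser, the reducing agent]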